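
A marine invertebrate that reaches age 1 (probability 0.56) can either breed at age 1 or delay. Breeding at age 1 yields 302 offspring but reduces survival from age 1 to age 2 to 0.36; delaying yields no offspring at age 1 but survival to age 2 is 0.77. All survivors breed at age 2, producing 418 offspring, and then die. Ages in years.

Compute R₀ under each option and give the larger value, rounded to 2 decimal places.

breed at age 1: R₀ = 0.56 × (302 + 0.36 × 418) = 0.56 × 452.4800 = 253.3888
delay to age 2: R₀ = 0.56 × (0.77 × 418) = 0.56 × 321.8600 = 180.2416
Higher: breed at age 1 (253.3888).

253.39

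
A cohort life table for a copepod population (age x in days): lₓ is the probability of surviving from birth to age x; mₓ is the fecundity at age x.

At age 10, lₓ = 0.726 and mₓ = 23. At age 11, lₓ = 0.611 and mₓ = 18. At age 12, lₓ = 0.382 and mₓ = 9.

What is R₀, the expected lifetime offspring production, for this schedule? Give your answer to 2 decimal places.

31.13

R₀ = Σ lₓ mₓ:
  age 10: 0.726 × 23 = 16.6980
  age 11: 0.611 × 18 = 10.9980
  age 12: 0.382 × 9 = 3.4380
R₀ = 16.6980 + 10.9980 + 3.4380 = 31.1340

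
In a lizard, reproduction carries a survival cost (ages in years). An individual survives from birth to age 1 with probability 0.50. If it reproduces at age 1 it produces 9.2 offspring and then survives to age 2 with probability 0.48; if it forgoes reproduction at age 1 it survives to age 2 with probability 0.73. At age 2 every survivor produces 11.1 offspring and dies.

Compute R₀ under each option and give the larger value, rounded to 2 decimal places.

breed at age 1: R₀ = 0.50 × (9.2 + 0.48 × 11.1) = 0.50 × 14.5280 = 7.2640
delay to age 2: R₀ = 0.50 × (0.73 × 11.1) = 0.50 × 8.1030 = 4.0515
Higher: breed at age 1 (7.2640).

7.26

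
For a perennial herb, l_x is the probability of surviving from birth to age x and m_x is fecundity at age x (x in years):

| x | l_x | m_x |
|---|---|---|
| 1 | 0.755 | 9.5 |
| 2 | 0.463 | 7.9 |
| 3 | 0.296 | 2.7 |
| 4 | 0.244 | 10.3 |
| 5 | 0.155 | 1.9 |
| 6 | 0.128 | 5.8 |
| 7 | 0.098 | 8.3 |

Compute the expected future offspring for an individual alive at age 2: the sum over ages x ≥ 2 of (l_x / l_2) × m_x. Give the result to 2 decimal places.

19.05

l_2 = 0.463. Conditional survival from age 2 to x is l_x / l_2.
  x=2: (0.463/0.463) × 7.9 = 7.9000
  x=3: (0.296/0.463) × 2.7 = 1.7261
  x=4: (0.244/0.463) × 10.3 = 5.4281
  x=5: (0.155/0.463) × 1.9 = 0.6361
  x=6: (0.128/0.463) × 5.8 = 1.6035
  x=7: (0.098/0.463) × 8.3 = 1.7568
Sum = 7.9000 + 1.7261 + 5.4281 + 0.6361 + 1.6035 + 1.7568 = 19.0505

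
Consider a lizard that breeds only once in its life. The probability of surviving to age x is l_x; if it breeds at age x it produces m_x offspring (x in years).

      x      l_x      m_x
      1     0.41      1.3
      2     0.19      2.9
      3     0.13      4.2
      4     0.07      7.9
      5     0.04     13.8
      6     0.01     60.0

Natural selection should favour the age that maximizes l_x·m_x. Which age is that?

6

Expected offspring if breeding at age x = l_x × m_x:
  age 1: 0.41 × 1.3 = 0.533
  age 2: 0.19 × 2.9 = 0.551
  age 3: 0.13 × 4.2 = 0.546
  age 4: 0.07 × 7.9 = 0.553
  age 5: 0.04 × 13.8 = 0.552
  age 6: 0.01 × 60.0 = 0.600
Maximum at age 6 (0.600).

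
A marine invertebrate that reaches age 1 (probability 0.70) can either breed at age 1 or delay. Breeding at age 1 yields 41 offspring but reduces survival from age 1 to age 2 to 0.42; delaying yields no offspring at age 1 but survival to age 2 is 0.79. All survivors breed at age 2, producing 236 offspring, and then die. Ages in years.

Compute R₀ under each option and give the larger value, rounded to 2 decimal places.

130.51

breed at age 1: R₀ = 0.70 × (41 + 0.42 × 236) = 0.70 × 140.1200 = 98.0840
delay to age 2: R₀ = 0.70 × (0.79 × 236) = 0.70 × 186.4400 = 130.5080
Higher: delay to age 2 (130.5080).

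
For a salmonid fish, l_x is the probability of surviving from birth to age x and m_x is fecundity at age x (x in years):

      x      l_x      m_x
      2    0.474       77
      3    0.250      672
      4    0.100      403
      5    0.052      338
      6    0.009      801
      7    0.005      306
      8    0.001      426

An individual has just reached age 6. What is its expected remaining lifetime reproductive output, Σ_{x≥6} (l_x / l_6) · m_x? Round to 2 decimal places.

1018.33

l_6 = 0.009. Conditional survival from age 6 to x is l_x / l_6.
  x=6: (0.009/0.009) × 801 = 801.0000
  x=7: (0.005/0.009) × 306 = 170.0000
  x=8: (0.001/0.009) × 426 = 47.3333
Sum = 801.0000 + 170.0000 + 47.3333 = 1018.3333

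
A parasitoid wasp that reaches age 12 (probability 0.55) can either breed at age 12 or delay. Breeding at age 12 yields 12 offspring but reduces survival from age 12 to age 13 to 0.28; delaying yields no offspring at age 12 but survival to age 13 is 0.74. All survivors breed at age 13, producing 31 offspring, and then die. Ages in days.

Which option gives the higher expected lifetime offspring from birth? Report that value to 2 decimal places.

12.62

breed at age 12: R₀ = 0.55 × (12 + 0.28 × 31) = 0.55 × 20.6800 = 11.3740
delay to age 13: R₀ = 0.55 × (0.74 × 31) = 0.55 × 22.9400 = 12.6170
Higher: delay to age 13 (12.6170).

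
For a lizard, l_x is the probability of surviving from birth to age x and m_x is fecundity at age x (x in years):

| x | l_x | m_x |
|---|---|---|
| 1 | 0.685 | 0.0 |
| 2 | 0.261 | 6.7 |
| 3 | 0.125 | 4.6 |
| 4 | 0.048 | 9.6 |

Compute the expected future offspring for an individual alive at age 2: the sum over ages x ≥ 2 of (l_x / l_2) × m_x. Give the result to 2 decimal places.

l_2 = 0.261. Conditional survival from age 2 to x is l_x / l_2.
  x=2: (0.261/0.261) × 6.7 = 6.7000
  x=3: (0.125/0.261) × 4.6 = 2.2031
  x=4: (0.048/0.261) × 9.6 = 1.7655
Sum = 6.7000 + 2.2031 + 1.7655 = 10.6686

10.67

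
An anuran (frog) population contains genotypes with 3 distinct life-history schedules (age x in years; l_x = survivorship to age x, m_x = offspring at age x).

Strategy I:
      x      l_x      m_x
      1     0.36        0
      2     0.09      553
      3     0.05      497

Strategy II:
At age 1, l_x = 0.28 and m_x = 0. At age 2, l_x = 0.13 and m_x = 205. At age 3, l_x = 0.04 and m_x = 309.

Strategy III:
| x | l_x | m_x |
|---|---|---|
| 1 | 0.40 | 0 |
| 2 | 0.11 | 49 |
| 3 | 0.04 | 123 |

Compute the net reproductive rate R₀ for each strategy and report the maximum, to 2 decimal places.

74.62

Strategy I: R₀ = 0.36×0 + 0.09×553 + 0.05×497 = 74.6200
Strategy II: R₀ = 0.28×0 + 0.13×205 + 0.04×309 = 39.0100
Strategy III: R₀ = 0.40×0 + 0.11×49 + 0.04×123 = 10.3100
Highest R₀: strategy I with 74.6200.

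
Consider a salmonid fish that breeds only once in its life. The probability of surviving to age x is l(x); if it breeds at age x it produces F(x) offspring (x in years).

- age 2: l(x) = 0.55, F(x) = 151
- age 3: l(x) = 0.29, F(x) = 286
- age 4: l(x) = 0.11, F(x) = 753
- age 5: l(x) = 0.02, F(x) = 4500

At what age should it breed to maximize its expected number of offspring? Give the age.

5

Expected offspring if breeding at age x = l(x) × F(x):
  age 2: 0.55 × 151 = 83.050
  age 3: 0.29 × 286 = 82.940
  age 4: 0.11 × 753 = 82.830
  age 5: 0.02 × 4500 = 90.000
Maximum at age 5 (90.000).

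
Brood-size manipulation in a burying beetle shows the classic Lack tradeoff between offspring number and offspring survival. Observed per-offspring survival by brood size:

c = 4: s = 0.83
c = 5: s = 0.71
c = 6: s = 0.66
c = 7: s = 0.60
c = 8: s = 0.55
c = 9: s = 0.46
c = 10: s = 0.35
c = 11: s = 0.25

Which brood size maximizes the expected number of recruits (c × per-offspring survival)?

8

Expected recruits = c × s(c):
  c=4: 4 × 0.83 = 3.320
  c=5: 5 × 0.71 = 3.550
  c=6: 6 × 0.66 = 3.960
  c=7: 7 × 0.60 = 4.200
  c=8: 8 × 0.55 = 4.400
  c=9: 9 × 0.46 = 4.140
  c=10: 10 × 0.35 = 3.500
  c=11: 11 × 0.25 = 2.750
Maximum at c = 8 (4.400 recruits).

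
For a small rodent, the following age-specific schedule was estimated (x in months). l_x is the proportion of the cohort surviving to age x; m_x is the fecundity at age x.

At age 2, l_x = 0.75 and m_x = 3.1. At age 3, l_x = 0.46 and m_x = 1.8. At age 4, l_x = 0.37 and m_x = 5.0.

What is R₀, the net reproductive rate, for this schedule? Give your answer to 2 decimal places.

R₀ = Σ l_x m_x:
  age 2: 0.75 × 3.1 = 2.3250
  age 3: 0.46 × 1.8 = 0.8280
  age 4: 0.37 × 5.0 = 1.8500
R₀ = 2.3250 + 0.8280 + 1.8500 = 5.0030

5.00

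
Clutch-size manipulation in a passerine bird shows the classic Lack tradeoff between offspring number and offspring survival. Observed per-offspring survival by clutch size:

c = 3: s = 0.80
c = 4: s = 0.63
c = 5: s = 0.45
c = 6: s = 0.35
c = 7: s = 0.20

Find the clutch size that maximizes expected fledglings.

4

Expected fledglings = c × s(c):
  c=3: 3 × 0.80 = 2.400
  c=4: 4 × 0.63 = 2.520
  c=5: 5 × 0.45 = 2.250
  c=6: 6 × 0.35 = 2.100
  c=7: 7 × 0.20 = 1.400
Maximum at c = 4 (2.520 fledglings).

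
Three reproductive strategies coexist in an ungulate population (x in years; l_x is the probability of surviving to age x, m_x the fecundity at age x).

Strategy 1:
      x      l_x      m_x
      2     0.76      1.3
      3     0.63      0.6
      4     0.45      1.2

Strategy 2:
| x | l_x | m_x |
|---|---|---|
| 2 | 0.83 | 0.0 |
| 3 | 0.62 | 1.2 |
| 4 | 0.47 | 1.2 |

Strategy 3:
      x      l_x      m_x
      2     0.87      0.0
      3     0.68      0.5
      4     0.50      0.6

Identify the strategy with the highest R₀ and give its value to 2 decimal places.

Strategy 1: R₀ = 0.76×1.3 + 0.63×0.6 + 0.45×1.2 = 1.9060
Strategy 2: R₀ = 0.83×0.0 + 0.62×1.2 + 0.47×1.2 = 1.3080
Strategy 3: R₀ = 0.87×0.0 + 0.68×0.5 + 0.50×0.6 = 0.6400
Highest R₀: strategy 1 with 1.9060.

1.91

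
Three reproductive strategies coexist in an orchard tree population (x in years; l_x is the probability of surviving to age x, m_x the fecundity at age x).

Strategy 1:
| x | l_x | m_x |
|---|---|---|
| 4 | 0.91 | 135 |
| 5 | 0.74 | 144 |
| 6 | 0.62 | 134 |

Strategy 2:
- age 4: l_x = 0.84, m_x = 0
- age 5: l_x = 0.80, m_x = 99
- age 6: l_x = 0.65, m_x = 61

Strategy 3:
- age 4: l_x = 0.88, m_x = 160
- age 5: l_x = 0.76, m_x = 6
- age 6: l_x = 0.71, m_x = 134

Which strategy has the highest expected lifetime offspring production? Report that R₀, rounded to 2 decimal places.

Strategy 1: R₀ = 0.91×135 + 0.74×144 + 0.62×134 = 312.4900
Strategy 2: R₀ = 0.84×0 + 0.80×99 + 0.65×61 = 118.8500
Strategy 3: R₀ = 0.88×160 + 0.76×6 + 0.71×134 = 240.5000
Highest R₀: strategy 1 with 312.4900.

312.49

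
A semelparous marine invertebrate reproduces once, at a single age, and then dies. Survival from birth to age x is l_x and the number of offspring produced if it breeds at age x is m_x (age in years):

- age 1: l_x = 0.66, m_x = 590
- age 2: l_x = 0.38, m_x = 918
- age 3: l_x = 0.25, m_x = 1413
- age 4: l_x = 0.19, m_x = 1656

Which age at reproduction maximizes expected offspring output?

1

Expected offspring if breeding at age x = l_x × m_x:
  age 1: 0.66 × 590 = 389.400
  age 2: 0.38 × 918 = 348.840
  age 3: 0.25 × 1413 = 353.250
  age 4: 0.19 × 1656 = 314.640
Maximum at age 1 (389.400).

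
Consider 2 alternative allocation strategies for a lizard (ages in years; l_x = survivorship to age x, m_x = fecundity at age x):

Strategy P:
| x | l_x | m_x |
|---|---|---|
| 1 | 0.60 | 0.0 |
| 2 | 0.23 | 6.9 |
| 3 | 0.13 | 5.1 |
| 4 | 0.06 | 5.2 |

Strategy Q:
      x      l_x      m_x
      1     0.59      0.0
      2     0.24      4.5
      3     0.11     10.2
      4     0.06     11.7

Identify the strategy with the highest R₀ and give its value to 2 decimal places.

2.90

Strategy P: R₀ = 0.60×0.0 + 0.23×6.9 + 0.13×5.1 + 0.06×5.2 = 2.5620
Strategy Q: R₀ = 0.59×0.0 + 0.24×4.5 + 0.11×10.2 + 0.06×11.7 = 2.9040
Highest R₀: strategy Q with 2.9040.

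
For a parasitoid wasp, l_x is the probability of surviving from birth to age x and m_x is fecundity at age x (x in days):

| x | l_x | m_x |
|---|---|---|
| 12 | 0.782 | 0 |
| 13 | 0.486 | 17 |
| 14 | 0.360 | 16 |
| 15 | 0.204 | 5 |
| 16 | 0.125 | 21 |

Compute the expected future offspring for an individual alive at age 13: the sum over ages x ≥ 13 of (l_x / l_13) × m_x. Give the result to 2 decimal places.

l_13 = 0.486. Conditional survival from age 13 to x is l_x / l_13.
  x=13: (0.486/0.486) × 17 = 17.0000
  x=14: (0.360/0.486) × 16 = 11.8519
  x=15: (0.204/0.486) × 5 = 2.0988
  x=16: (0.125/0.486) × 21 = 5.4012
Sum = 17.0000 + 11.8519 + 2.0988 + 5.4012 = 36.3519

36.35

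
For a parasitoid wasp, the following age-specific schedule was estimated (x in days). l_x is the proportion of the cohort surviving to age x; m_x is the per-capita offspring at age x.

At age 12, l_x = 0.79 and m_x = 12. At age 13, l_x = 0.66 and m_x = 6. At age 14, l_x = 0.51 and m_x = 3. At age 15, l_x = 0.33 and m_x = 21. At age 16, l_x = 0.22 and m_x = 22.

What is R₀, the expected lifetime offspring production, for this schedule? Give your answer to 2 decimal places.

26.74

R₀ = Σ l_x m_x:
  age 12: 0.79 × 12 = 9.4800
  age 13: 0.66 × 6 = 3.9600
  age 14: 0.51 × 3 = 1.5300
  age 15: 0.33 × 21 = 6.9300
  age 16: 0.22 × 22 = 4.8400
R₀ = 9.4800 + 3.9600 + 1.5300 + 6.9300 + 4.8400 = 26.7400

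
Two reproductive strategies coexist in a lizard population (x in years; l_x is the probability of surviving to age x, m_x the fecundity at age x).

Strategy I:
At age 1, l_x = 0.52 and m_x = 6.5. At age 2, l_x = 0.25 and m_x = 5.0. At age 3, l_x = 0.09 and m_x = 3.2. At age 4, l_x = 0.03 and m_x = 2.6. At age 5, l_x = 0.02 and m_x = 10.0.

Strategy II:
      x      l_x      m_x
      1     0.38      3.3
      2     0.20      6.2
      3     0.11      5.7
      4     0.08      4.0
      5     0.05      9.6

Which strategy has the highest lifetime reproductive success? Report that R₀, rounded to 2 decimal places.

Strategy I: R₀ = 0.52×6.5 + 0.25×5.0 + 0.09×3.2 + 0.03×2.6 + 0.02×10.0 = 5.1960
Strategy II: R₀ = 0.38×3.3 + 0.20×6.2 + 0.11×5.7 + 0.08×4.0 + 0.05×9.6 = 3.9210
Highest R₀: strategy I with 5.1960.

5.20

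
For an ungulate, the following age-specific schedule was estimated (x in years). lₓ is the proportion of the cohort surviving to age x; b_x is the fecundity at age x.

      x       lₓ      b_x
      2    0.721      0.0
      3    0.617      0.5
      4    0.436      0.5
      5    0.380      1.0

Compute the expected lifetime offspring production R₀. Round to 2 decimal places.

R₀ = Σ lₓ b_x:
  age 2: 0.721 × 0.0 = 0.0000
  age 3: 0.617 × 0.5 = 0.3085
  age 4: 0.436 × 0.5 = 0.2180
  age 5: 0.380 × 1.0 = 0.3800
R₀ = 0.0000 + 0.3085 + 0.2180 + 0.3800 = 0.9065

0.91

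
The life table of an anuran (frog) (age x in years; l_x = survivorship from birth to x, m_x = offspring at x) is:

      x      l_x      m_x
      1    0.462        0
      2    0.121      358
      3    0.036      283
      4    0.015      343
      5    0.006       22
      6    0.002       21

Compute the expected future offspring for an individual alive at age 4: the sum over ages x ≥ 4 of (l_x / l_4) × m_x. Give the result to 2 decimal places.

354.60

l_4 = 0.015. Conditional survival from age 4 to x is l_x / l_4.
  x=4: (0.015/0.015) × 343 = 343.0000
  x=5: (0.006/0.015) × 22 = 8.8000
  x=6: (0.002/0.015) × 21 = 2.8000
Sum = 343.0000 + 8.8000 + 2.8000 = 354.6000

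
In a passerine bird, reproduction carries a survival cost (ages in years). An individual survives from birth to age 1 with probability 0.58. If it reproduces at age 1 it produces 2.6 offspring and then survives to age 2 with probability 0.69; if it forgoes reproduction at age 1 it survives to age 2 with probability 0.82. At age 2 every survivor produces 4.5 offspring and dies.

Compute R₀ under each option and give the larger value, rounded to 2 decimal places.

3.31

breed at age 1: R₀ = 0.58 × (2.6 + 0.69 × 4.5) = 0.58 × 5.7050 = 3.3089
delay to age 2: R₀ = 0.58 × (0.82 × 4.5) = 0.58 × 3.6900 = 2.1402
Higher: breed at age 1 (3.3089).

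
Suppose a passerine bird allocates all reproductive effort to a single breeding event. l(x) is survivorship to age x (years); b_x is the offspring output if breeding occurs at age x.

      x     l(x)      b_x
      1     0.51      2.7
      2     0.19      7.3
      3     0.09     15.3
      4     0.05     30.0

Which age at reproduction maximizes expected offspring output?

4

Expected offspring if breeding at age x = l(x) × b_x:
  age 1: 0.51 × 2.7 = 1.377
  age 2: 0.19 × 7.3 = 1.387
  age 3: 0.09 × 15.3 = 1.377
  age 4: 0.05 × 30.0 = 1.500
Maximum at age 4 (1.500).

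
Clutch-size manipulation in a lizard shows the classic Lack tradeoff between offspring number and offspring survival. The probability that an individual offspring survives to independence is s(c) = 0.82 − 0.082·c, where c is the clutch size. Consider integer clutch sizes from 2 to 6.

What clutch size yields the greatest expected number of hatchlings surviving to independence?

5

Expected hatchlings surviving to independence = c × s(c):
  c=2: 2 × 0.656 = 1.312
  c=3: 3 × 0.574 = 1.722
  c=4: 4 × 0.492 = 1.968
  c=5: 5 × 0.410 = 2.050
  c=6: 6 × 0.328 = 1.968
Maximum at c = 5 (2.050 hatchlings surviving to independence).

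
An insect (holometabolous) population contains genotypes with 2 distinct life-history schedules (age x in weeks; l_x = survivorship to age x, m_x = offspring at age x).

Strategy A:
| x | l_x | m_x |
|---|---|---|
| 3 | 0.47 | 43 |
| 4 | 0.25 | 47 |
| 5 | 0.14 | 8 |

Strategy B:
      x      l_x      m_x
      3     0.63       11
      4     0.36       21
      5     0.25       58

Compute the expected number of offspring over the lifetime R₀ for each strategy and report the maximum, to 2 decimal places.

Strategy A: R₀ = 0.47×43 + 0.25×47 + 0.14×8 = 33.0800
Strategy B: R₀ = 0.63×11 + 0.36×21 + 0.25×58 = 28.9900
Highest R₀: strategy A with 33.0800.

33.08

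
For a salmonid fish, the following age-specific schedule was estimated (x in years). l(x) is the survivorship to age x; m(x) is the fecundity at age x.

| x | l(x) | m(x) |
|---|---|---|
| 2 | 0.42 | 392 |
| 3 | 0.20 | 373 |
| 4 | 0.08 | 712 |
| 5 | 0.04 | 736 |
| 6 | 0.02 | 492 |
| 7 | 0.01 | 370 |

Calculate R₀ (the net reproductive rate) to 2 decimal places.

339.18

R₀ = Σ l(x) m(x):
  age 2: 0.42 × 392 = 164.6400
  age 3: 0.20 × 373 = 74.6000
  age 4: 0.08 × 712 = 56.9600
  age 5: 0.04 × 736 = 29.4400
  age 6: 0.02 × 492 = 9.8400
  age 7: 0.01 × 370 = 3.7000
R₀ = 164.6400 + 74.6000 + 56.9600 + 29.4400 + 9.8400 + 3.7000 = 339.1800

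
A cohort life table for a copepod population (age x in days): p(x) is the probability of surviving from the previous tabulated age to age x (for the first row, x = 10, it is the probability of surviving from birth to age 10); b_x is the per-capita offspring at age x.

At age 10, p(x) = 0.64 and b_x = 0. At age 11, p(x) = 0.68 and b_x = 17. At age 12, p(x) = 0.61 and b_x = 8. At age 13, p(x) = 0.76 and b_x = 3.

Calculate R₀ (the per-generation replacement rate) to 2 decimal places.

Survivorship from birth: l_x = p_10·p_11·…·p_x.
  l_10 = 0.64000
  l_11 = 0.43520
  l_12 = 0.26547
  l_13 = 0.20176
R₀ = Σ l_x b_x:
  age 10: 0.64000 × 0 = 0.0000
  age 11: 0.43520 × 17 = 7.3984
  age 12: 0.26547 × 8 = 2.1238
  age 13: 0.20176 × 3 = 0.6053
R₀ = 0.0000 + 7.3984 + 2.1238 + 0.6053 = 10.1274

10.13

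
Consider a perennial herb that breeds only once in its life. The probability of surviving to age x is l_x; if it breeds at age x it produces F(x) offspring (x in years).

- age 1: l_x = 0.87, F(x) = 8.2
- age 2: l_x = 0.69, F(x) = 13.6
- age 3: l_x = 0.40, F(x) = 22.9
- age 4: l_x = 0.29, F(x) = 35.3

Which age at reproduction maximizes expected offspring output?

4

Expected offspring if breeding at age x = l_x × F(x):
  age 1: 0.87 × 8.2 = 7.134
  age 2: 0.69 × 13.6 = 9.384
  age 3: 0.40 × 22.9 = 9.160
  age 4: 0.29 × 35.3 = 10.237
Maximum at age 4 (10.237).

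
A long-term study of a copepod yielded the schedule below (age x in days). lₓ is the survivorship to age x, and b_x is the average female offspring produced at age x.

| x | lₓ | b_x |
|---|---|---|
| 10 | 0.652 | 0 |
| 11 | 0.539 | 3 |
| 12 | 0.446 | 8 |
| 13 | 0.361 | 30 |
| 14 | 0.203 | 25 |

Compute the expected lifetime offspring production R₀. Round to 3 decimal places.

21.090

R₀ = Σ lₓ b_x:
  age 10: 0.652 × 0 = 0.0000
  age 11: 0.539 × 3 = 1.6170
  age 12: 0.446 × 8 = 3.5680
  age 13: 0.361 × 30 = 10.8300
  age 14: 0.203 × 25 = 5.0750
R₀ = 0.0000 + 1.6170 + 3.5680 + 10.8300 + 5.0750 = 21.0900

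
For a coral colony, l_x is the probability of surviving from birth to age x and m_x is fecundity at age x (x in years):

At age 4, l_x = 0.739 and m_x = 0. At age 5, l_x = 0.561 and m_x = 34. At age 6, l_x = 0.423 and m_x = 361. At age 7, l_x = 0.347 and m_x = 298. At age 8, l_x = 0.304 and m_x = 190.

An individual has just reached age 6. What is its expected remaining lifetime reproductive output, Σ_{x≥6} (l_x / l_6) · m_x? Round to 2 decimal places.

l_6 = 0.423. Conditional survival from age 6 to x is l_x / l_6.
  x=6: (0.423/0.423) × 361 = 361.0000
  x=7: (0.347/0.423) × 298 = 244.4586
  x=8: (0.304/0.423) × 190 = 136.5485
Sum = 361.0000 + 244.4586 + 136.5485 = 742.0071

742.01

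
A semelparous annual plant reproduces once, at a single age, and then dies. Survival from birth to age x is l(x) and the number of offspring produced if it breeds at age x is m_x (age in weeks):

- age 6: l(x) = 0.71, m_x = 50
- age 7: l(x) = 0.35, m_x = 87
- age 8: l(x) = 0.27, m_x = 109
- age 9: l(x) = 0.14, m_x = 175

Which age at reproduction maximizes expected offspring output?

6

Expected offspring if breeding at age x = l(x) × m_x:
  age 6: 0.71 × 50 = 35.500
  age 7: 0.35 × 87 = 30.450
  age 8: 0.27 × 109 = 29.430
  age 9: 0.14 × 175 = 24.500
Maximum at age 6 (35.500).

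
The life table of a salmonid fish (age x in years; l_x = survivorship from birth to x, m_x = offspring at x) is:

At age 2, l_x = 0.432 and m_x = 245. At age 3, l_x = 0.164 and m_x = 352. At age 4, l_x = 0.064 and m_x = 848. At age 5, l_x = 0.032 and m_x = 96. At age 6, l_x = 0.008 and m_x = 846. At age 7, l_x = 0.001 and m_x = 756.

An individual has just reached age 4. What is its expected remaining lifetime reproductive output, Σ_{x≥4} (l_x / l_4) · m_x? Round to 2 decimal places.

1013.56

l_4 = 0.064. Conditional survival from age 4 to x is l_x / l_4.
  x=4: (0.064/0.064) × 848 = 848.0000
  x=5: (0.032/0.064) × 96 = 48.0000
  x=6: (0.008/0.064) × 846 = 105.7500
  x=7: (0.001/0.064) × 756 = 11.8125
Sum = 848.0000 + 48.0000 + 105.7500 + 11.8125 = 1013.5625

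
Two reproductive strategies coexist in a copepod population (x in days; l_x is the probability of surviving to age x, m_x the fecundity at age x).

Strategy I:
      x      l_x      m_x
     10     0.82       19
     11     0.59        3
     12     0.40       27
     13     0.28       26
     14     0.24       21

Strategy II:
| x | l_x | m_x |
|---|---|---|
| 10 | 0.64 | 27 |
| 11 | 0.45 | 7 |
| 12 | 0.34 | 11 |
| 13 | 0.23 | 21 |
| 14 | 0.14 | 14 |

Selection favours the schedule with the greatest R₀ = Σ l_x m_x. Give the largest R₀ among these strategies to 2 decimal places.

Strategy I: R₀ = 0.82×19 + 0.59×3 + 0.40×27 + 0.28×26 + 0.24×21 = 40.4700
Strategy II: R₀ = 0.64×27 + 0.45×7 + 0.34×11 + 0.23×21 + 0.14×14 = 30.9600
Highest R₀: strategy I with 40.4700.

40.47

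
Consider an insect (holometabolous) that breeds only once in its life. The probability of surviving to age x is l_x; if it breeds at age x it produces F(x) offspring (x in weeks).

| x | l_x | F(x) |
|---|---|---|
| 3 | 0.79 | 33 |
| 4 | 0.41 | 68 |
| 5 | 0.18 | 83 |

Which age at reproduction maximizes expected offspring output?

Expected offspring if breeding at age x = l_x × F(x):
  age 3: 0.79 × 33 = 26.070
  age 4: 0.41 × 68 = 27.880
  age 5: 0.18 × 83 = 14.940
Maximum at age 4 (27.880).

4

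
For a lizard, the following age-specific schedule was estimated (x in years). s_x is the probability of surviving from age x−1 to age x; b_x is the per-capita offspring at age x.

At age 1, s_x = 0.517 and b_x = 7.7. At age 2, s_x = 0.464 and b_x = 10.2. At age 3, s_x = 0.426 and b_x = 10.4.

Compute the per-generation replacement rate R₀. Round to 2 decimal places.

7.49

Survivorship from birth: l_x = s_1·s_2·…·s_x.
  l_1 = 0.51700
  l_2 = 0.23989
  l_3 = 0.10219
R₀ = Σ l_x b_x:
  age 1: 0.51700 × 7.7 = 3.9809
  age 2: 0.23989 × 10.2 = 2.4469
  age 3: 0.10219 × 10.4 = 1.0628
R₀ = 3.9809 + 2.4469 + 1.0628 = 7.4906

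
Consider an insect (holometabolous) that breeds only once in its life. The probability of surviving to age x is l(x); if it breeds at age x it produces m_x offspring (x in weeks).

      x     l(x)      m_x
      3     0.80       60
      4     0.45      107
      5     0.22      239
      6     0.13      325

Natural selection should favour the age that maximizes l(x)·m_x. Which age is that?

5

Expected offspring if breeding at age x = l(x) × m_x:
  age 3: 0.80 × 60 = 48.000
  age 4: 0.45 × 107 = 48.150
  age 5: 0.22 × 239 = 52.580
  age 6: 0.13 × 325 = 42.250
Maximum at age 5 (52.580).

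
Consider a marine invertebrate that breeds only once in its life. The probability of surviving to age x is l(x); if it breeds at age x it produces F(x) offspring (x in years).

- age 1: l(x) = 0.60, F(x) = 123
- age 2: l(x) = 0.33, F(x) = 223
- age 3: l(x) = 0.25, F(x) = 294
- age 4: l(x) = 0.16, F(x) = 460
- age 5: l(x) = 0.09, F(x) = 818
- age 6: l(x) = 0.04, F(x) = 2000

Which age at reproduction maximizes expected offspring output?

6

Expected offspring if breeding at age x = l(x) × F(x):
  age 1: 0.60 × 123 = 73.800
  age 2: 0.33 × 223 = 73.590
  age 3: 0.25 × 294 = 73.500
  age 4: 0.16 × 460 = 73.600
  age 5: 0.09 × 818 = 73.620
  age 6: 0.04 × 2000 = 80.000
Maximum at age 6 (80.000).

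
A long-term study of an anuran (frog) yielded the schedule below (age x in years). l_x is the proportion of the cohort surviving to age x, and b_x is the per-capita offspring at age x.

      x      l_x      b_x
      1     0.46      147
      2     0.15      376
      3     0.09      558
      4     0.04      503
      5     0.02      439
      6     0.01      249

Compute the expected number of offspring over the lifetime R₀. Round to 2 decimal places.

R₀ = Σ l_x b_x:
  age 1: 0.46 × 147 = 67.6200
  age 2: 0.15 × 376 = 56.4000
  age 3: 0.09 × 558 = 50.2200
  age 4: 0.04 × 503 = 20.1200
  age 5: 0.02 × 439 = 8.7800
  age 6: 0.01 × 249 = 2.4900
R₀ = 67.6200 + 56.4000 + 50.2200 + 20.1200 + 8.7800 + 2.4900 = 205.6300

205.63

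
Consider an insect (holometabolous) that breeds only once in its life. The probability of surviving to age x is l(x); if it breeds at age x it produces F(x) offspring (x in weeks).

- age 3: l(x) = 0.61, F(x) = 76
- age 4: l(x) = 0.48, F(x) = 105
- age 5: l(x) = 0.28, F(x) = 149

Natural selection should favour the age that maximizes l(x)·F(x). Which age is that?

Expected offspring if breeding at age x = l(x) × F(x):
  age 3: 0.61 × 76 = 46.360
  age 4: 0.48 × 105 = 50.400
  age 5: 0.28 × 149 = 41.720
Maximum at age 4 (50.400).

4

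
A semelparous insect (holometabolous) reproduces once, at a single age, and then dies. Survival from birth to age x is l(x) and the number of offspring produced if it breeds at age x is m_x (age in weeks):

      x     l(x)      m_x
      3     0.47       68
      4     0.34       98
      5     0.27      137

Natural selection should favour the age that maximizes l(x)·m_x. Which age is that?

5

Expected offspring if breeding at age x = l(x) × m_x:
  age 3: 0.47 × 68 = 31.960
  age 4: 0.34 × 98 = 33.320
  age 5: 0.27 × 137 = 36.990
Maximum at age 5 (36.990).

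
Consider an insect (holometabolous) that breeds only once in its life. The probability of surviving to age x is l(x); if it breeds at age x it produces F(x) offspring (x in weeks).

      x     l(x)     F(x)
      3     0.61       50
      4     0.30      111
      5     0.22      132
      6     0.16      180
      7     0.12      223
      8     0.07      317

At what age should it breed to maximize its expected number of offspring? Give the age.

Expected offspring if breeding at age x = l(x) × F(x):
  age 3: 0.61 × 50 = 30.500
  age 4: 0.30 × 111 = 33.300
  age 5: 0.22 × 132 = 29.040
  age 6: 0.16 × 180 = 28.800
  age 7: 0.12 × 223 = 26.760
  age 8: 0.07 × 317 = 22.190
Maximum at age 4 (33.300).

4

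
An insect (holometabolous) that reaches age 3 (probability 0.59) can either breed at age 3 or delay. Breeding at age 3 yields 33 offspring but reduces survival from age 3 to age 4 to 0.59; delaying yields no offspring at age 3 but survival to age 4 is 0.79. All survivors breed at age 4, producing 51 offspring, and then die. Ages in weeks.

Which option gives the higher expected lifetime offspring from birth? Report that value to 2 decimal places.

37.22

breed at age 3: R₀ = 0.59 × (33 + 0.59 × 51) = 0.59 × 63.0900 = 37.2231
delay to age 4: R₀ = 0.59 × (0.79 × 51) = 0.59 × 40.2900 = 23.7711
Higher: breed at age 3 (37.2231).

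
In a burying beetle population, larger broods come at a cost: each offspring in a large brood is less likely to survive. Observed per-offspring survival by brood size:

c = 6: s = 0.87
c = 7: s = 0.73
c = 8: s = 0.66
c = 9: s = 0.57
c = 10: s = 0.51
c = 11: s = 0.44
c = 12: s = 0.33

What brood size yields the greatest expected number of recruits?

8

Expected recruits = c × s(c):
  c=6: 6 × 0.87 = 5.220
  c=7: 7 × 0.73 = 5.110
  c=8: 8 × 0.66 = 5.280
  c=9: 9 × 0.57 = 5.130
  c=10: 10 × 0.51 = 5.100
  c=11: 11 × 0.44 = 4.840
  c=12: 12 × 0.33 = 3.960
Maximum at c = 8 (5.280 recruits).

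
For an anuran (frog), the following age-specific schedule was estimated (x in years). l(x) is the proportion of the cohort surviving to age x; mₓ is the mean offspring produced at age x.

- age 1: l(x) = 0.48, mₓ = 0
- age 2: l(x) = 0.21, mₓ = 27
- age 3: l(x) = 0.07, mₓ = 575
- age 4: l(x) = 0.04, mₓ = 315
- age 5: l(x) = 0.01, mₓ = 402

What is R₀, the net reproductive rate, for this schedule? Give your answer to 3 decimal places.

62.540

R₀ = Σ l(x) mₓ:
  age 1: 0.48 × 0 = 0.0000
  age 2: 0.21 × 27 = 5.6700
  age 3: 0.07 × 575 = 40.2500
  age 4: 0.04 × 315 = 12.6000
  age 5: 0.01 × 402 = 4.0200
R₀ = 0.0000 + 5.6700 + 40.2500 + 12.6000 + 4.0200 = 62.5400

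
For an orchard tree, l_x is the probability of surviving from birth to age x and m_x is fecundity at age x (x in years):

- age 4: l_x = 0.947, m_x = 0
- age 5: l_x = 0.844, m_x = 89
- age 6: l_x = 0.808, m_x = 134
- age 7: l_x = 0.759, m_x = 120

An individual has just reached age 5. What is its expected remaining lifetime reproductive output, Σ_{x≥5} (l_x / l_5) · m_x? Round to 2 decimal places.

l_5 = 0.844. Conditional survival from age 5 to x is l_x / l_5.
  x=5: (0.844/0.844) × 89 = 89.0000
  x=6: (0.808/0.844) × 134 = 128.2844
  x=7: (0.759/0.844) × 120 = 107.9147
Sum = 89.0000 + 128.2844 + 107.9147 = 325.1991

325.20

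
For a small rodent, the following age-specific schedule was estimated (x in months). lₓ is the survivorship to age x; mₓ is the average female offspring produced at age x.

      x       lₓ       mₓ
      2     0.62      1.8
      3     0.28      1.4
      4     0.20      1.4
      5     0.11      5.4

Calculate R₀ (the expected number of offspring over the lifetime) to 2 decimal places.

2.38

R₀ = Σ lₓ mₓ:
  age 2: 0.62 × 1.8 = 1.1160
  age 3: 0.28 × 1.4 = 0.3920
  age 4: 0.20 × 1.4 = 0.2800
  age 5: 0.11 × 5.4 = 0.5940
R₀ = 1.1160 + 0.3920 + 0.2800 + 0.5940 = 2.3820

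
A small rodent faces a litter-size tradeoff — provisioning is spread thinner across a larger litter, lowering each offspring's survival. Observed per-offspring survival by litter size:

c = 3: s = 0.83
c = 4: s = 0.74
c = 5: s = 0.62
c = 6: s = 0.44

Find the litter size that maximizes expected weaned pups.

Expected weaned pups = c × s(c):
  c=3: 3 × 0.83 = 2.490
  c=4: 4 × 0.74 = 2.960
  c=5: 5 × 0.62 = 3.100
  c=6: 6 × 0.44 = 2.640
Maximum at c = 5 (3.100 weaned pups).

5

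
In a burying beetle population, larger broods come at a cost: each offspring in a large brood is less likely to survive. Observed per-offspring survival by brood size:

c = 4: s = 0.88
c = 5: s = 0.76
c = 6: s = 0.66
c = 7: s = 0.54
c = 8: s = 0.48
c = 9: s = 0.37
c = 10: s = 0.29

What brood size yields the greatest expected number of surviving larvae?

6

Expected surviving larvae = c × s(c):
  c=4: 4 × 0.88 = 3.520
  c=5: 5 × 0.76 = 3.800
  c=6: 6 × 0.66 = 3.960
  c=7: 7 × 0.54 = 3.780
  c=8: 8 × 0.48 = 3.840
  c=9: 9 × 0.37 = 3.330
  c=10: 10 × 0.29 = 2.900
Maximum at c = 6 (3.960 surviving larvae).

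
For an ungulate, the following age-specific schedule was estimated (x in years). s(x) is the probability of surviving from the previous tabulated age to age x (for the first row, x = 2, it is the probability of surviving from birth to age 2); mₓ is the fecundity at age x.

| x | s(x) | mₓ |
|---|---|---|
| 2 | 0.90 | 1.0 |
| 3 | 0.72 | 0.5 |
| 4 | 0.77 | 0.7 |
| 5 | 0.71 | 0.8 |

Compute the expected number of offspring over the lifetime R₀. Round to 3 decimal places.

Survivorship from birth: l_x = s_2·s_3·…·s_x.
  l_2 = 0.90000
  l_3 = 0.64800
  l_4 = 0.49896
  l_5 = 0.35426
R₀ = Σ l_x mₓ:
  age 2: 0.90000 × 1.0 = 0.9000
  age 3: 0.64800 × 0.5 = 0.3240
  age 4: 0.49896 × 0.7 = 0.3493
  age 5: 0.35426 × 0.8 = 0.2834
R₀ = 0.9000 + 0.3240 + 0.3493 + 0.2834 = 1.8567

1.857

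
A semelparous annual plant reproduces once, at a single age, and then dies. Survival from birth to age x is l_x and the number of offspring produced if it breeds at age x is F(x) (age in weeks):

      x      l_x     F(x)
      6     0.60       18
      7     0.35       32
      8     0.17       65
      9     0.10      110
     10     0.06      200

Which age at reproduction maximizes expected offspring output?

Expected offspring if breeding at age x = l_x × F(x):
  age 6: 0.60 × 18 = 10.800
  age 7: 0.35 × 32 = 11.200
  age 8: 0.17 × 65 = 11.050
  age 9: 0.10 × 110 = 11.000
  age 10: 0.06 × 200 = 12.000
Maximum at age 10 (12.000).

10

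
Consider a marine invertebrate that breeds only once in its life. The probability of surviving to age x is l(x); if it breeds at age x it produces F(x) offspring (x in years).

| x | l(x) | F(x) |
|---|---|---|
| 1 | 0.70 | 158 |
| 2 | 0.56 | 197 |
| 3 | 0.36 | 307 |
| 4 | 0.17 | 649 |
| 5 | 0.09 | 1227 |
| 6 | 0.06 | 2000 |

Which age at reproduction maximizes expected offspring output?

Expected offspring if breeding at age x = l(x) × F(x):
  age 1: 0.70 × 158 = 110.600
  age 2: 0.56 × 197 = 110.320
  age 3: 0.36 × 307 = 110.520
  age 4: 0.17 × 649 = 110.330
  age 5: 0.09 × 1227 = 110.430
  age 6: 0.06 × 2000 = 120.000
Maximum at age 6 (120.000).

6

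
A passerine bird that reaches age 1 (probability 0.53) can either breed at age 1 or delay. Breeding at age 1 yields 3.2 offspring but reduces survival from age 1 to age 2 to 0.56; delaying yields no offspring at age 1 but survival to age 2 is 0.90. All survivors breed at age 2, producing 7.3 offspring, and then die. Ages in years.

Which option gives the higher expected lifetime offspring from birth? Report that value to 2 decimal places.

3.86

breed at age 1: R₀ = 0.53 × (3.2 + 0.56 × 7.3) = 0.53 × 7.2880 = 3.8626
delay to age 2: R₀ = 0.53 × (0.90 × 7.3) = 0.53 × 6.5700 = 3.4821
Higher: breed at age 1 (3.8626).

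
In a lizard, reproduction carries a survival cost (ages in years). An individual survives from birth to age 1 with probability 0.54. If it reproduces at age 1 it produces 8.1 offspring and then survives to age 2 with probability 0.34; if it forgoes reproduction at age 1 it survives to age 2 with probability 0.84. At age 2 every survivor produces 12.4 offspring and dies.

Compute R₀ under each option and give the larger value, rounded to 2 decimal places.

breed at age 1: R₀ = 0.54 × (8.1 + 0.34 × 12.4) = 0.54 × 12.3160 = 6.6506
delay to age 2: R₀ = 0.54 × (0.84 × 12.4) = 0.54 × 10.4160 = 5.6246
Higher: breed at age 1 (6.6506).

6.65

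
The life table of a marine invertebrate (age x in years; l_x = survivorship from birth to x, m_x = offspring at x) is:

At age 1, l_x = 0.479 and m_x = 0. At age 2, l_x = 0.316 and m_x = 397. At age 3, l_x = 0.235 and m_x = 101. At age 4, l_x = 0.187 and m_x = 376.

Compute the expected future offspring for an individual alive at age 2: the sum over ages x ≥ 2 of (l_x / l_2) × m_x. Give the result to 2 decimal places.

l_2 = 0.316. Conditional survival from age 2 to x is l_x / l_2.
  x=2: (0.316/0.316) × 397 = 397.0000
  x=3: (0.235/0.316) × 101 = 75.1108
  x=4: (0.187/0.316) × 376 = 222.5063
Sum = 397.0000 + 75.1108 + 222.5063 = 694.6171

694.62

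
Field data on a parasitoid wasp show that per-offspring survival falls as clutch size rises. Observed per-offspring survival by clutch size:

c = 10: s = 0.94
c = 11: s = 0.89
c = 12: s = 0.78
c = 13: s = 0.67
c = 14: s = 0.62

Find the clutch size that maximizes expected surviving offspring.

11

Expected surviving offspring = c × s(c):
  c=10: 10 × 0.94 = 9.400
  c=11: 11 × 0.89 = 9.790
  c=12: 12 × 0.78 = 9.360
  c=13: 13 × 0.67 = 8.710
  c=14: 14 × 0.62 = 8.680
Maximum at c = 11 (9.790 surviving offspring).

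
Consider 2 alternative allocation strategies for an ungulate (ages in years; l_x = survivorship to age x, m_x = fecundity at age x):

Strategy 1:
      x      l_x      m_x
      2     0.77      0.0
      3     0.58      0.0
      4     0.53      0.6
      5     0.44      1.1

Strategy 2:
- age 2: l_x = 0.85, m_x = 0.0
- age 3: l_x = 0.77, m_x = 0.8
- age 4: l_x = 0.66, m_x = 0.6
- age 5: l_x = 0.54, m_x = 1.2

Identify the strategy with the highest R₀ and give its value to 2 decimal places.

Strategy 1: R₀ = 0.77×0.0 + 0.58×0.0 + 0.53×0.6 + 0.44×1.1 = 0.8020
Strategy 2: R₀ = 0.85×0.0 + 0.77×0.8 + 0.66×0.6 + 0.54×1.2 = 1.6600
Highest R₀: strategy 2 with 1.6600.

1.66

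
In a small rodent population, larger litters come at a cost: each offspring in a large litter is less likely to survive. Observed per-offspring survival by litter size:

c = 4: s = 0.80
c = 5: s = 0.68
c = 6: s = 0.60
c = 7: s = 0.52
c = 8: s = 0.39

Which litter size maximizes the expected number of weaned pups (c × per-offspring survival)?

Expected weaned pups = c × s(c):
  c=4: 4 × 0.80 = 3.200
  c=5: 5 × 0.68 = 3.400
  c=6: 6 × 0.60 = 3.600
  c=7: 7 × 0.52 = 3.640
  c=8: 8 × 0.39 = 3.120
Maximum at c = 7 (3.640 weaned pups).

7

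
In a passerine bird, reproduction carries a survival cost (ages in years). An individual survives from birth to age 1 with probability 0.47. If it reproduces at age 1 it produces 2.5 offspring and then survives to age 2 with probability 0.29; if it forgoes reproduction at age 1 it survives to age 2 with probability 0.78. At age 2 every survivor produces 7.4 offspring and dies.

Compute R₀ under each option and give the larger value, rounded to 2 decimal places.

2.71

breed at age 1: R₀ = 0.47 × (2.5 + 0.29 × 7.4) = 0.47 × 4.6460 = 2.1836
delay to age 2: R₀ = 0.47 × (0.78 × 7.4) = 0.47 × 5.7720 = 2.7128
Higher: delay to age 2 (2.7128).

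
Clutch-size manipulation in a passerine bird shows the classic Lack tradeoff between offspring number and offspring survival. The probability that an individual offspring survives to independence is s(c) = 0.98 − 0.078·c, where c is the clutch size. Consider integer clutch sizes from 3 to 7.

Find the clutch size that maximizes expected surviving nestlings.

Expected surviving nestlings = c × s(c):
  c=3: 3 × 0.746 = 2.238
  c=4: 4 × 0.668 = 2.672
  c=5: 5 × 0.590 = 2.950
  c=6: 6 × 0.512 = 3.072
  c=7: 7 × 0.434 = 3.038
Maximum at c = 6 (3.072 surviving nestlings).

6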